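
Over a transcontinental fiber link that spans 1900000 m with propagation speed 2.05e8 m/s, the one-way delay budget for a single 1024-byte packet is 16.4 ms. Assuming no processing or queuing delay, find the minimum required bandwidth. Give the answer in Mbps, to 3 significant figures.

1.15 Mbps

L = 8192 bits.
Propagation delay = 1900000 / 2.05e+08 = 9.26829 ms.
Transmission budget = 16.4 − 9.26829 = 7.13171 ms.
R ≥ L / t_tx = 8192 bits / 0.00713171 s = 1.15 Mbps.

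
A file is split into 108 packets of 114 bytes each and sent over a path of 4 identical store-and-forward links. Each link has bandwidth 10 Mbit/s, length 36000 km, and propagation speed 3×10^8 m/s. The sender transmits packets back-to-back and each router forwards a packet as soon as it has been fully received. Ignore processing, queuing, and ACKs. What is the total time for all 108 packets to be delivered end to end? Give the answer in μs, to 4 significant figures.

Per-hop transmission t_tx = L/R = 912/10000000 = 91.2 μs.
Per-hop propagation t_prop = 36000000/300000000 = 120000 μs.
Pipeline fill: first packet needs 4·t_tx to clear all hops; remaining 107 packets each add one t_tx.
Total = (4+108-1)·t_tx + 4·t_prop = 111·91.2 + 4·120000 = 490100 μs.

490100 μs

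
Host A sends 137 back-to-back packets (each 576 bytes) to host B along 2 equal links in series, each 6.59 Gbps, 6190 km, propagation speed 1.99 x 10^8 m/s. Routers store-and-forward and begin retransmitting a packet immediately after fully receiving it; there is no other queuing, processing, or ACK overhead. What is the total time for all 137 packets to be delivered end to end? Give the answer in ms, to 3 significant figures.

62.3 ms

Per-hop transmission t_tx = L/R = 4608/6590000000 = 0.000699241 ms.
Per-hop propagation t_prop = 6190000/199000000 = 31.1055 ms.
Pipeline fill: first packet needs 2·t_tx to clear all hops; remaining 136 packets each add one t_tx.
Total = (2+137-1)·t_tx + 2·t_prop = 138·0.000699241 + 2·31.1055 = 62.3 ms.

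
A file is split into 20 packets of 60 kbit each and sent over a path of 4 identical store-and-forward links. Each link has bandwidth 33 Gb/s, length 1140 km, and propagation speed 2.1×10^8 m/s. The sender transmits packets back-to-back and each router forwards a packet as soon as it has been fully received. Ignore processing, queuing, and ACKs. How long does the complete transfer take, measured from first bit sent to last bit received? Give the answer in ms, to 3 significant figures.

21.8 ms

Per-hop transmission t_tx = L/R = 60000/33000000000 = 0.00181818 ms.
Per-hop propagation t_prop = 1140000/210000000 = 5.42857 ms.
Pipeline fill: first packet needs 4·t_tx to clear all hops; remaining 19 packets each add one t_tx.
Total = (4+20-1)·t_tx + 4·t_prop = 23·0.00181818 + 4·5.42857 = 21.8 ms.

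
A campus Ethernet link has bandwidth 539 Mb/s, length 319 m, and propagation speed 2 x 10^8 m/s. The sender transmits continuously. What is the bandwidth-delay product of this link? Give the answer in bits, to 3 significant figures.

860 bits

Propagation delay = 319 / 200000000 = 1.595e-06 s.
BDP = R × t_prop = 539000000 × 1.595e-06 = 859.705 bits.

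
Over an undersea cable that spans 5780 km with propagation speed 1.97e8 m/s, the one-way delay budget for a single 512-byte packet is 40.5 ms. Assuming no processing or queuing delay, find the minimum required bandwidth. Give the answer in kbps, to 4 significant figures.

367.0 kbps

L = 4096 bits.
Propagation delay = 5780000 / 197000000 = 29.3401 ms.
Transmission budget = 40.5 − 29.3401 = 11.1599 ms.
R ≥ L / t_tx = 4096 bits / 0.0111599 s = 367.0 kbps.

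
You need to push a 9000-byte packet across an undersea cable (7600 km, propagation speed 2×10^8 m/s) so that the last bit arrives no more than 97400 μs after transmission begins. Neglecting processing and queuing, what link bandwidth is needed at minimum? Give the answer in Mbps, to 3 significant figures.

L = 72000 bits.
Propagation delay = 7600000 / 200000000 = 38000 μs.
Transmission budget = 97400 − 38000 = 59400 μs.
R ≥ L / t_tx = 72000 bits / 0.0594 s = 1.21 Mbps.

1.21 Mbps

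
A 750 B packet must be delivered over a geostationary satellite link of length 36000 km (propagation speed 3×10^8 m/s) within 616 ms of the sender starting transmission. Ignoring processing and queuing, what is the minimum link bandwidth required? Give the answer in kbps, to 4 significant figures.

12.10 kbps

L = 6000 bits.
Propagation delay = 36000000 / 300000000 = 120 ms.
Transmission budget = 616 − 120 = 496 ms.
R ≥ L / t_tx = 6000 bits / 0.496 s = 12.10 kbps.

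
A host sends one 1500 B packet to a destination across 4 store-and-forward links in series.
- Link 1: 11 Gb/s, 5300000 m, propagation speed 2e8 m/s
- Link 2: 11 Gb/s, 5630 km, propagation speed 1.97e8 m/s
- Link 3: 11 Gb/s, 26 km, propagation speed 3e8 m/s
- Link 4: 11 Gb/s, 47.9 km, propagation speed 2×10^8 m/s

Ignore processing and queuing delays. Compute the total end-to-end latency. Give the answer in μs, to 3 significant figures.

55400 μs

L = 1500 × 8 = 12000 bits.
Transmission delay per hop = L/R = 12000/11000000000 = 1.09091 μs; 4 hops → 4.36364 μs.
Propagation delays (d/s per hop): 26500, 28578.7, 86.6667, 239.5 μs; sum = 55404.8 μs.
End-to-end = 55400 μs.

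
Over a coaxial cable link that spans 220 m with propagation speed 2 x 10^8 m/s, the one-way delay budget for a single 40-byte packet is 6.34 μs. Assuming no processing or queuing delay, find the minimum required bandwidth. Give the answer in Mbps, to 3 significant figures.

L = 320 bits.
Propagation delay = 220 / 200000000 = 1.1 μs.
Transmission budget = 6.34 − 1.1 = 5.24 μs.
R ≥ L / t_tx = 320 bits / 5.24e-06 s = 61.1 Mbps.

61.1 Mbps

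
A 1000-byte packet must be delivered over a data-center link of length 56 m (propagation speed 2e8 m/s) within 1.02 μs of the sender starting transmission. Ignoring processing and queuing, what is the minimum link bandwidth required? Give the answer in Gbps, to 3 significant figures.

10.8 Gbps

L = 8000 bits.
Propagation delay = 56 / 200000000 = 0.28 μs.
Transmission budget = 1.02 − 0.28 = 0.74 μs.
R ≥ L / t_tx = 8000 bits / 7.4e-07 s = 10.8 Gbps.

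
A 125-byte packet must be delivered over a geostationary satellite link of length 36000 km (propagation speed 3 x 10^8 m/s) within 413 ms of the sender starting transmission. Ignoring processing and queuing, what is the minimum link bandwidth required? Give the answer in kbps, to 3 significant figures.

L = 1000 bits.
Propagation delay = 36000000 / 300000000 = 120 ms.
Transmission budget = 413 − 120 = 293 ms.
R ≥ L / t_tx = 1000 bits / 0.293 s = 3.41 kbps.

3.41 kbps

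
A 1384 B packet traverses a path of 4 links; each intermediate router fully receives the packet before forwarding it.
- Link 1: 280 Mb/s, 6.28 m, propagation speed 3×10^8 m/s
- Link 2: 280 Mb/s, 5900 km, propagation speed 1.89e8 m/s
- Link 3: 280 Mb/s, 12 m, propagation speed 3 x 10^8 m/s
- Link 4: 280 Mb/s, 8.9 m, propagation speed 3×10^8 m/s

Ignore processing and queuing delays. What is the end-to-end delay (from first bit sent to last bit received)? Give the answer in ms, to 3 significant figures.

31.4 ms

L = 1384 × 8 = 11072 bits.
Transmission delay per hop = L/R = 11072/280000000 = 0.0395429 ms; 4 hops → 0.158171 ms.
Propagation delays (d/s per hop): 2.09333e-05, 31.2169, 4e-05, 2.96667e-05 ms; sum = 31.217 ms.
End-to-end = 31.4 ms.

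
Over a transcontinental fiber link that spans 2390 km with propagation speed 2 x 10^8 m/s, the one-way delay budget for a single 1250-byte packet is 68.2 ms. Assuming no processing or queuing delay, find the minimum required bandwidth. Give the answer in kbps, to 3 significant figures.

178 kbps

L = 10000 bits.
Propagation delay = 2390000 / 200000000 = 11.95 ms.
Transmission budget = 68.2 − 11.95 = 56.25 ms.
R ≥ L / t_tx = 10000 bits / 0.05625 s = 178 kbps.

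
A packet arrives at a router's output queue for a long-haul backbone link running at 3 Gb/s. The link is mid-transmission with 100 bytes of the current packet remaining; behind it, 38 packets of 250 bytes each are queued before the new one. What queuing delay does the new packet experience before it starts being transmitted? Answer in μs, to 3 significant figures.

25.6 μs

Each queued packet: L/R = 2000/3000000000 = 0.666667 μs.
38 queued → 25.3333 μs.
Plus remaining 800 bits of current packet: 0.266667 μs.
Queuing delay = 25.6 μs.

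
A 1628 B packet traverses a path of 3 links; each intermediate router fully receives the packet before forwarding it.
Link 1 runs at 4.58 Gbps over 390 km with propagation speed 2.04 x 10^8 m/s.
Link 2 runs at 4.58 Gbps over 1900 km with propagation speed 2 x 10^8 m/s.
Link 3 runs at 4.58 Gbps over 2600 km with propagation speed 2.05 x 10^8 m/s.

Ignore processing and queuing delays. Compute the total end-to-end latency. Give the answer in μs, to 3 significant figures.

L = 1628 × 8 = 13024 bits.
Transmission delay per hop = L/R = 13024/4580000000 = 2.84367 μs; 3 hops → 8.531 μs.
Propagation delays (d/s per hop): 1911.76, 9500, 12682.9 μs; sum = 24094.7 μs.
End-to-end = 24100 μs.

24100 μs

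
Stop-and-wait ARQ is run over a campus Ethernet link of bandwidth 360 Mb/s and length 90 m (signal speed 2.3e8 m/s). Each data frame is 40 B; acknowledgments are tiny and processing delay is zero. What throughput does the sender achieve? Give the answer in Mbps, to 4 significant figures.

t_tx = L/R = 320/360000000 = 8.88889e-07 s.
t_prop = 90/2.3e+08 = 3.91304e-07 s; RTT = 7.82609e-07 s.
Cycle = t_tx + RTT = 1.6715e-06 s.
Throughput = L / cycle = 320 / 1.6715e-06 = 191.4 Mbps.

191.4 Mbps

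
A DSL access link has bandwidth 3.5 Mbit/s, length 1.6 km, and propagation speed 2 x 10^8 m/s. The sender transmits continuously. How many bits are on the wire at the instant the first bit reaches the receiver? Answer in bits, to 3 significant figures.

Propagation delay = 1600 / 200000000 = 8e-06 s.
BDP = R × t_prop = 3500000 × 8e-06 = 28 bits.

28.0 bits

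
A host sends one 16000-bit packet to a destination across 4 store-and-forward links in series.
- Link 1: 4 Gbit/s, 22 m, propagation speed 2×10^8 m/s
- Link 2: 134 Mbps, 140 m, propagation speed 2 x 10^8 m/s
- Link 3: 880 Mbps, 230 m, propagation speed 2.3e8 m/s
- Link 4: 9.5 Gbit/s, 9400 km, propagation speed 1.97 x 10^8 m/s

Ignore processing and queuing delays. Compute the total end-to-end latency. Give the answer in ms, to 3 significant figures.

47.9 ms

Transmission delays (L/R per hop): 0.004, 0.119403, 0.0181818, 0.00168421 ms; sum = 0.143269 ms.
Propagation delays (d/s per hop): 0.00011, 0.0007, 0.001, 47.7157 ms; sum = 47.7175 ms.
End-to-end = 47.9 ms.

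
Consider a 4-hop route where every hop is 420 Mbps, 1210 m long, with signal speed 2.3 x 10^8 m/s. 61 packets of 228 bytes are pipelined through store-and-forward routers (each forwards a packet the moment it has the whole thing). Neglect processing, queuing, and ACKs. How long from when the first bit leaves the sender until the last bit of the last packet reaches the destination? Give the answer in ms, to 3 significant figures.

0.299 ms

Per-hop transmission t_tx = L/R = 1824/420000000 = 0.00434286 ms.
Per-hop propagation t_prop = 1210/2.3e+08 = 0.00526087 ms.
Pipeline fill: first packet needs 4·t_tx to clear all hops; remaining 60 packets each add one t_tx.
Total = (4+61-1)·t_tx + 4·t_prop = 64·0.00434286 + 4·0.00526087 = 0.299 ms.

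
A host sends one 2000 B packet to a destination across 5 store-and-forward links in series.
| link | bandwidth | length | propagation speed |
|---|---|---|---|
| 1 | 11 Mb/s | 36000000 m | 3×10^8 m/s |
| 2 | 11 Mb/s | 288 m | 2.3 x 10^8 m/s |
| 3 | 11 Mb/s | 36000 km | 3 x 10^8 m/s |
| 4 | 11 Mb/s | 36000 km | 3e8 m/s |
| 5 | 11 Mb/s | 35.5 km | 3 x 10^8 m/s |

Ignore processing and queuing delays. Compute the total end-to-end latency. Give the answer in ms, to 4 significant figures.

L = 2000 × 8 = 16000 bits.
Transmission delay per hop = L/R = 16000/11000000 = 1.45455 ms; 5 hops → 7.27273 ms.
Propagation delays (d/s per hop): 120, 0.00125217, 120, 120, 0.118333 ms; sum = 360.12 ms.
End-to-end = 367.4 ms.

367.4 ms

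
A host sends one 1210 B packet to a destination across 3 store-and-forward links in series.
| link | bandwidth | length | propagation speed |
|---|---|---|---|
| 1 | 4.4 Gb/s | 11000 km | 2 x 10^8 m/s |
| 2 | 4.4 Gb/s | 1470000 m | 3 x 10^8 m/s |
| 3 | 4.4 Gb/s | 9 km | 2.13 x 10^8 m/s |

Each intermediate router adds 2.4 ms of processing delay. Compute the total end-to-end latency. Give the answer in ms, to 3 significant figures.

64.7 ms

L = 1210 × 8 = 9680 bits.
Transmission delay per hop = L/R = 9680/4400000000 = 0.0022 ms; 3 hops → 0.0066 ms.
Propagation delays (d/s per hop): 55, 4.9, 0.0422535 ms; sum = 59.9423 ms.
Processing at 2 router(s): 2 × 2.4 ms = 4.8 ms.
End-to-end = 64.7 ms.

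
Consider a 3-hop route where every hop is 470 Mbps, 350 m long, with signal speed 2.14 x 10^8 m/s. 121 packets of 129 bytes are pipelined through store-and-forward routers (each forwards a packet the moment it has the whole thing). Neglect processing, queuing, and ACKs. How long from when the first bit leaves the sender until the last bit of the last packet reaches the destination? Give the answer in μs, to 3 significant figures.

Per-hop transmission t_tx = L/R = 1032/470000000 = 2.19574 μs.
Per-hop propagation t_prop = 350/214000000 = 1.63551 μs.
Pipeline fill: first packet needs 3·t_tx to clear all hops; remaining 120 packets each add one t_tx.
Total = (3+121-1)·t_tx + 3·t_prop = 123·2.19574 + 3·1.63551 = 275 μs.

275 μs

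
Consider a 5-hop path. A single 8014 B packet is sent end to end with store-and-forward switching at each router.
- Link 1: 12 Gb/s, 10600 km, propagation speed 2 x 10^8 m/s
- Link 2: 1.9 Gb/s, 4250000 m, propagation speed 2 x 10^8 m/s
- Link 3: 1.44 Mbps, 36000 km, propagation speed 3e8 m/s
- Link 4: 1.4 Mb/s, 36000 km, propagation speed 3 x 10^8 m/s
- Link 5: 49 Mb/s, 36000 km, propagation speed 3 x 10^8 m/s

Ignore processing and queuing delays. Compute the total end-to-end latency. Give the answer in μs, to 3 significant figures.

526000 μs

L = 8014 × 8 = 64112 bits.
Transmission delays (L/R per hop): 5.34267, 33.7432, 44522.2, 45794.3, 1308.41 μs; sum = 91664 μs.
Propagation delays (d/s per hop): 53000, 21250, 120000, 120000, 120000 μs; sum = 434250 μs.
End-to-end = 526000 μs.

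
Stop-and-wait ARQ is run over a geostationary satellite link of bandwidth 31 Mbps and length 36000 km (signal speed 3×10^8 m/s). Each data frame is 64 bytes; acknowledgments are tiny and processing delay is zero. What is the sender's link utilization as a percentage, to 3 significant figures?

t_tx = L/R = 512/31000000 = 1.65161e-05 s.
t_prop = 36000000/300000000 = 0.12 s; RTT = 0.24 s.
Cycle = t_tx + RTT = 0.240017 s.
Utilization = t_tx / cycle = 1.65161e-05/0.240017 = 0.00688 %.

0.00688 %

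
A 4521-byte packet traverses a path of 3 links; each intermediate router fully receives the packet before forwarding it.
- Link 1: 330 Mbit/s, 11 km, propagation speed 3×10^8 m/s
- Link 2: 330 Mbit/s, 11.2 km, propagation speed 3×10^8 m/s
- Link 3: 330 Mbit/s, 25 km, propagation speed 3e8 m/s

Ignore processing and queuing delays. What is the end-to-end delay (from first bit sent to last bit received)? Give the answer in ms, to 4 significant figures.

L = 4521 × 8 = 36168 bits.
Transmission delay per hop = L/R = 36168/330000000 = 0.1096 ms; 3 hops → 0.3288 ms.
Propagation delays (d/s per hop): 0.0366667, 0.0373333, 0.0833333 ms; sum = 0.157333 ms.
End-to-end = 0.4861 ms.

0.4861 ms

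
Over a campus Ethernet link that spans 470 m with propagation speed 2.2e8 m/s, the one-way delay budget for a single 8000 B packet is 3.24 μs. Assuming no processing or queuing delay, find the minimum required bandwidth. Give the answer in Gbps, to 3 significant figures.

L = 64000 bits.
Propagation delay = 470 / 2.2e+08 = 2.13636 μs.
Transmission budget = 3.24 − 2.13636 = 1.10364 μs.
R ≥ L / t_tx = 64000 bits / 1.10364e-06 s = 58.0 Gbps.

58.0 Gbps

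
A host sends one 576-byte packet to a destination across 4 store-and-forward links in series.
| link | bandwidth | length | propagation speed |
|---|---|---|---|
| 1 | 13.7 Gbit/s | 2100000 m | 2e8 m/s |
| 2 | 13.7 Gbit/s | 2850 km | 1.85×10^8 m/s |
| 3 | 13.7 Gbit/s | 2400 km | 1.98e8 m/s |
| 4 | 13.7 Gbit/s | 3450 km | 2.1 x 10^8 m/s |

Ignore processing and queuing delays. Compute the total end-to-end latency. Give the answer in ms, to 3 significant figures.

L = 576 × 8 = 4608 bits.
Transmission delay per hop = L/R = 4608/13700000000 = 0.00033635 ms; 4 hops → 0.0013454 ms.
Propagation delays (d/s per hop): 10.5, 15.4054, 12.1212, 16.4286 ms; sum = 54.4552 ms.
End-to-end = 54.5 ms.

54.5 ms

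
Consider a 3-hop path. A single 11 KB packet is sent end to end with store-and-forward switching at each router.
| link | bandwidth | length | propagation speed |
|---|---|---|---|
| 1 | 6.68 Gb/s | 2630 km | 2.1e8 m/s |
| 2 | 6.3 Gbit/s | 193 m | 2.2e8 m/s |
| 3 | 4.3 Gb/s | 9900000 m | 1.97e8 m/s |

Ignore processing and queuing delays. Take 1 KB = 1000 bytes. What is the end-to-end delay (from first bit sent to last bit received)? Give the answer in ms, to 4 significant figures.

62.83 ms

L = 88000 bits.
Transmission delays (L/R per hop): 0.0131737, 0.0139683, 0.0204651 ms; sum = 0.047607 ms.
Propagation delays (d/s per hop): 12.5238, 0.000877273, 50.2538 ms; sum = 62.7785 ms.
End-to-end = 62.83 ms.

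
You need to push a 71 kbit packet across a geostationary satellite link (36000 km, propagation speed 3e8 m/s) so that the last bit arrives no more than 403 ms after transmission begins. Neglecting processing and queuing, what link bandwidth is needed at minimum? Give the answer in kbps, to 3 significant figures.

251 kbps

Propagation delay = 36000000 / 300000000 = 120 ms.
Transmission budget = 403 − 120 = 283 ms.
R ≥ L / t_tx = 71000 bits / 0.283 s = 251 kbps.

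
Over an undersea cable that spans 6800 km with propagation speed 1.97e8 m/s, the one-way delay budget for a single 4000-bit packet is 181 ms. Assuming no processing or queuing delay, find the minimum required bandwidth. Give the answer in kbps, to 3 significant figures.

27.3 kbps

Propagation delay = 6800000 / 197000000 = 34.5178 ms.
Transmission budget = 181 − 34.5178 = 146.482 ms.
R ≥ L / t_tx = 4000 bits / 0.146482 s = 27.3 kbps.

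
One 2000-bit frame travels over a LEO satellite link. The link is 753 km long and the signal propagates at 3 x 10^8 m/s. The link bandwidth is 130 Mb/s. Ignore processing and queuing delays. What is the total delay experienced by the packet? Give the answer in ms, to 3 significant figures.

2.53 ms

Transmission delay = L/R = 2000 / 130000000 = 0.0153846 ms.
Propagation delay = d/s = 753000 m / 300000000 m/s = 2.51 ms.
Total = 2.53 ms.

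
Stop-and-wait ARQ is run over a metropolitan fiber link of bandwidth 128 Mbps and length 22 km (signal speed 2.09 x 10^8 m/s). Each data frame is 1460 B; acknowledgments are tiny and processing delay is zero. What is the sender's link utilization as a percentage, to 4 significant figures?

30.24 %

t_tx = L/R = 11680/128000000 = 9.125e-05 s.
t_prop = 22000/209000000 = 0.000105263 s; RTT = 0.000210526 s.
Cycle = t_tx + RTT = 0.000301776 s.
Utilization = t_tx / cycle = 9.125e-05/0.000301776 = 30.24 %.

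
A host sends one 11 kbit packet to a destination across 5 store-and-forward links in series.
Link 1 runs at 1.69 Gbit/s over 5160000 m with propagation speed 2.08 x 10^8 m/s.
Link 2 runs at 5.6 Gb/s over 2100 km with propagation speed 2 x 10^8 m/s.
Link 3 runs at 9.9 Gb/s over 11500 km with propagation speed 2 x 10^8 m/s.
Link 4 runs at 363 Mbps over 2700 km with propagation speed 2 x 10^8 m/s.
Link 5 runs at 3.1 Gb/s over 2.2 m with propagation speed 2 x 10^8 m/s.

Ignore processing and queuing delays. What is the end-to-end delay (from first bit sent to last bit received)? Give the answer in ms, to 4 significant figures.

106.4 ms

L = 11000 bits.
Transmission delays (L/R per hop): 0.00650888, 0.00196429, 0.00111111, 0.030303, 0.00354839 ms; sum = 0.0434357 ms.
Propagation delays (d/s per hop): 24.8077, 10.5, 57.5, 13.5, 1.1e-05 ms; sum = 106.308 ms.
End-to-end = 106.4 ms.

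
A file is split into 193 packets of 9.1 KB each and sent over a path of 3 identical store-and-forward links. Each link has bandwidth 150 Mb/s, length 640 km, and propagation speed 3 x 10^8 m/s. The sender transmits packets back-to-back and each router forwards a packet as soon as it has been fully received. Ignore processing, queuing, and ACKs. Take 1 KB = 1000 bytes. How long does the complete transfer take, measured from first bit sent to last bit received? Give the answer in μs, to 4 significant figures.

Per-hop transmission t_tx = L/R = 72800/150000000 = 485.333 μs.
Per-hop propagation t_prop = 640000/300000000 = 2133.33 μs.
Pipeline fill: first packet needs 3·t_tx to clear all hops; remaining 192 packets each add one t_tx.
Total = (3+193-1)·t_tx + 3·t_prop = 195·485.333 + 3·2133.33 = 101000 μs.

101000 μs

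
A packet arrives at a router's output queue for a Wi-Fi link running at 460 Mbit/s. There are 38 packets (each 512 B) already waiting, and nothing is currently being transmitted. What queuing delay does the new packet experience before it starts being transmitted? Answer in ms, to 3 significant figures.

0.338 ms

Each queued packet: L/R = 4096/460000000 = 0.00890435 ms.
38 queued → 0.338365 ms.
Queuing delay = 0.338 ms.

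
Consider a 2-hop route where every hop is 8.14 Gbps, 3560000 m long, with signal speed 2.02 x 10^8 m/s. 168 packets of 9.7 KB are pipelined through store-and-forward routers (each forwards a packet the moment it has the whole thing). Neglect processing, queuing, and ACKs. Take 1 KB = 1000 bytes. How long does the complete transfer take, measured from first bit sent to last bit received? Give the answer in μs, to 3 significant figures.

36900 μs

Per-hop transmission t_tx = L/R = 77600/8.14e+09 = 9.53317 μs.
Per-hop propagation t_prop = 3560000/202000000 = 17623.8 μs.
Pipeline fill: first packet needs 2·t_tx to clear all hops; remaining 167 packets each add one t_tx.
Total = (2+168-1)·t_tx + 2·t_prop = 169·9.53317 + 2·17623.8 = 36900 μs.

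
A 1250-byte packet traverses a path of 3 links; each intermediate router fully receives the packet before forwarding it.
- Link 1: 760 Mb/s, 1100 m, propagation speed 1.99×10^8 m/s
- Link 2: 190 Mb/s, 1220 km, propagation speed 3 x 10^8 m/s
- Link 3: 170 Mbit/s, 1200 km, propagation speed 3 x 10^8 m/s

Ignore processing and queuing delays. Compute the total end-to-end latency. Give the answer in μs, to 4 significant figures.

8197 μs

L = 1250 × 8 = 10000 bits.
Transmission delays (L/R per hop): 13.1579, 52.6316, 58.8235 μs; sum = 124.613 μs.
Propagation delays (d/s per hop): 5.52764, 4066.67, 4000 μs; sum = 8072.19 μs.
End-to-end = 8197 μs.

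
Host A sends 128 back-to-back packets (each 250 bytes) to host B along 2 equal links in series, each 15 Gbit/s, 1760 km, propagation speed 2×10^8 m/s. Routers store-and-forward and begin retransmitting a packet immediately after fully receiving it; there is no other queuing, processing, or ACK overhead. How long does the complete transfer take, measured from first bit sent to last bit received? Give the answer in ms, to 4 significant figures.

17.62 ms

Per-hop transmission t_tx = L/R = 2000/15000000000 = 0.000133333 ms.
Per-hop propagation t_prop = 1760000/200000000 = 8.8 ms.
Pipeline fill: first packet needs 2·t_tx to clear all hops; remaining 127 packets each add one t_tx.
Total = (2+128-1)·t_tx + 2·t_prop = 129·0.000133333 + 2·8.8 = 17.62 ms.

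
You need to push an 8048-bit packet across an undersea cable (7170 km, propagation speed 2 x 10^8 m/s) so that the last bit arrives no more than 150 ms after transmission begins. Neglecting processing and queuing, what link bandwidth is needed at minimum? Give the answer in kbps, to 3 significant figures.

Propagation delay = 7170000 / 200000000 = 35.85 ms.
Transmission budget = 150 − 35.85 = 114.15 ms.
R ≥ L / t_tx = 8048 bits / 0.11415 s = 70.5 kbps.

70.5 kbps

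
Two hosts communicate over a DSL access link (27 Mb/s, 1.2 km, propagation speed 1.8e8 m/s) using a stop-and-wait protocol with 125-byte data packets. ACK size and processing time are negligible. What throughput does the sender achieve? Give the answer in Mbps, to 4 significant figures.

t_tx = L/R = 1000/27000000 = 3.7037e-05 s.
t_prop = 1200/180000000 = 6.66667e-06 s; RTT = 1.33333e-05 s.
Cycle = t_tx + RTT = 5.03704e-05 s.
Throughput = L / cycle = 1000 / 5.03704e-05 = 19.85 Mbps.

19.85 Mbps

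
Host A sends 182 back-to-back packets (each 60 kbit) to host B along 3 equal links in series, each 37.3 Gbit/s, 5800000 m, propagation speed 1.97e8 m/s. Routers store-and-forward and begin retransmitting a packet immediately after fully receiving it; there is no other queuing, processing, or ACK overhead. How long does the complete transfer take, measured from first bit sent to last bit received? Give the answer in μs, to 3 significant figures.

Per-hop transmission t_tx = L/R = 60000/37300000000 = 1.60858 μs.
Per-hop propagation t_prop = 5800000/197000000 = 29441.6 μs.
Pipeline fill: first packet needs 3·t_tx to clear all hops; remaining 181 packets each add one t_tx.
Total = (3+182-1)·t_tx + 3·t_prop = 184·1.60858 + 3·29441.6 = 88600 μs.

88600 μs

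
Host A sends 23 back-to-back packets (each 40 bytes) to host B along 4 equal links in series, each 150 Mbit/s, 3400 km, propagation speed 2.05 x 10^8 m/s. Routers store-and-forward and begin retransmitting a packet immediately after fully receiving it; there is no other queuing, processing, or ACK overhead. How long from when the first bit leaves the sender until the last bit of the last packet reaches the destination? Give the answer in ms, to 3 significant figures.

66.4 ms

Per-hop transmission t_tx = L/R = 320/150000000 = 0.00213333 ms.
Per-hop propagation t_prop = 3400000/2.05e+08 = 16.5854 ms.
Pipeline fill: first packet needs 4·t_tx to clear all hops; remaining 22 packets each add one t_tx.
Total = (4+23-1)·t_tx + 4·t_prop = 26·0.00213333 + 4·16.5854 = 66.4 ms.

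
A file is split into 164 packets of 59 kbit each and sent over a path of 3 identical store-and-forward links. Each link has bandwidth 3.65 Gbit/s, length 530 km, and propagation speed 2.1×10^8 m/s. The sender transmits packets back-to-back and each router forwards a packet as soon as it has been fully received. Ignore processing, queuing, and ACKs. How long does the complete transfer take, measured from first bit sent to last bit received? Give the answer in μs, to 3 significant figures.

Per-hop transmission t_tx = L/R = 59000/3650000000 = 16.1644 μs.
Per-hop propagation t_prop = 530000/210000000 = 2523.81 μs.
Pipeline fill: first packet needs 3·t_tx to clear all hops; remaining 163 packets each add one t_tx.
Total = (3+164-1)·t_tx + 3·t_prop = 166·16.1644 + 3·2523.81 = 10300 μs.

10300 μs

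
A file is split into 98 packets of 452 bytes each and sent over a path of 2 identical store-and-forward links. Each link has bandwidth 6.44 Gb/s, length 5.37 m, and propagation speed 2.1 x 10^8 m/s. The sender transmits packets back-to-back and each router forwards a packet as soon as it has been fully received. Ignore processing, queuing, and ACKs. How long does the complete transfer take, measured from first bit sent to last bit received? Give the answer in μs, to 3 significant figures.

Per-hop transmission t_tx = L/R = 3616/6440000000 = 0.561491 μs.
Per-hop propagation t_prop = 5.37/210000000 = 0.0255714 μs.
Pipeline fill: first packet needs 2·t_tx to clear all hops; remaining 97 packets each add one t_tx.
Total = (2+98-1)·t_tx + 2·t_prop = 99·0.561491 + 2·0.0255714 = 55.6 μs.

55.6 μs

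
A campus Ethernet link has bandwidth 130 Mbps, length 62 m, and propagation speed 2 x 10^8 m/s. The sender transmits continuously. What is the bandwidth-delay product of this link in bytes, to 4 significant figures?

5.038 bytes

Propagation delay = 62 / 200000000 = 3.1e-07 s.
BDP = R × t_prop = 130000000 × 3.1e-07 = 40.3 bits.
In bytes: 40.3/8 = 5.038 bytes.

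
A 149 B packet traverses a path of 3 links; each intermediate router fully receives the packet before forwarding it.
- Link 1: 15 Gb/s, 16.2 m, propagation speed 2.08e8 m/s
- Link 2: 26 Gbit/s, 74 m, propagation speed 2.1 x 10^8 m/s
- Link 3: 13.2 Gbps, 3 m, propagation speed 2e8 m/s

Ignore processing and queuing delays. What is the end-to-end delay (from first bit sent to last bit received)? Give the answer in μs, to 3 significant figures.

L = 149 × 8 = 1192 bits.
Transmission delays (L/R per hop): 0.0794667, 0.0458462, 0.090303 μs; sum = 0.215616 μs.
Propagation delays (d/s per hop): 0.0778846, 0.352381, 0.015 μs; sum = 0.445266 μs.
End-to-end = 0.661 μs.

0.661 μs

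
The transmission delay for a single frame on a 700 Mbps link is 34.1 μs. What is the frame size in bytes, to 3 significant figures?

L = R × t_tx = 700000000 b/s × 3.41e-05 s = 23870 bits.
In bytes: 23870 / 8 = 2980 bytes.

2980 bytes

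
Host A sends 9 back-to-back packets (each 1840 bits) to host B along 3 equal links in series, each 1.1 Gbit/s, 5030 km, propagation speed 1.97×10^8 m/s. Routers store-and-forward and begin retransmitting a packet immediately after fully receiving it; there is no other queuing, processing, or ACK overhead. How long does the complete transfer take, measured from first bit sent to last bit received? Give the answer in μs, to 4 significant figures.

Per-hop transmission t_tx = L/R = 1840/1100000000 = 1.67273 μs.
Per-hop propagation t_prop = 5030000/197000000 = 25533 μs.
Pipeline fill: first packet needs 3·t_tx to clear all hops; remaining 8 packets each add one t_tx.
Total = (3+9-1)·t_tx + 3·t_prop = 11·1.67273 + 3·25533 = 76620 μs.

76620 μs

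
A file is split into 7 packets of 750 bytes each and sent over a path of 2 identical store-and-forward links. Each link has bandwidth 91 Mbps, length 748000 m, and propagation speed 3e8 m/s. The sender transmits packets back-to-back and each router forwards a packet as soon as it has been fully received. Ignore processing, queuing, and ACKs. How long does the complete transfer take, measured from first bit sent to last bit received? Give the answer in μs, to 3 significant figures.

5510 μs

Per-hop transmission t_tx = L/R = 6000/91000000 = 65.9341 μs.
Per-hop propagation t_prop = 748000/300000000 = 2493.33 μs.
Pipeline fill: first packet needs 2·t_tx to clear all hops; remaining 6 packets each add one t_tx.
Total = (2+7-1)·t_tx + 2·t_prop = 8·65.9341 + 2·2493.33 = 5510 μs.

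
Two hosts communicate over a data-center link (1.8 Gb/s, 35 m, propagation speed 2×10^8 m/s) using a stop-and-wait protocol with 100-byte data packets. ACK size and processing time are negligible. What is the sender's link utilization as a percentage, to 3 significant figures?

55.9 %

t_tx = L/R = 800/1800000000 = 4.44444e-07 s.
t_prop = 35/200000000 = 1.75e-07 s; RTT = 3.5e-07 s.
Cycle = t_tx + RTT = 7.94444e-07 s.
Utilization = t_tx / cycle = 4.44444e-07/7.94444e-07 = 55.9 %.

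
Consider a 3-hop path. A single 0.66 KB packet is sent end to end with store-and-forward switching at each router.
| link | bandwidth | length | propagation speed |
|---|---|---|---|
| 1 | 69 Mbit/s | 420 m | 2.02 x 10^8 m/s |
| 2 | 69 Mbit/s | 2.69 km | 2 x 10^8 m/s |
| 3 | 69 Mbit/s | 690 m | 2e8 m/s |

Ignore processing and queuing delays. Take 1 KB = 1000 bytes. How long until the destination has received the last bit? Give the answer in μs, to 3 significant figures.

249 μs

L = 5280 bits.
Transmission delay per hop = L/R = 5280/69000000 = 76.5217 μs; 3 hops → 229.565 μs.
Propagation delays (d/s per hop): 2.07921, 13.45, 3.45 μs; sum = 18.9792 μs.
End-to-end = 249 μs.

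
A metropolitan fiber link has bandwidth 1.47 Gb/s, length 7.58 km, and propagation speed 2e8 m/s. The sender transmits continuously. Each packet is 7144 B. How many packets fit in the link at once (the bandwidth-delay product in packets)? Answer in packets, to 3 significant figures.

Propagation delay = 7580 / 200000000 = 3.79e-05 s.
BDP = R × t_prop = 1470000000 × 3.79e-05 = 55713 bits.
In packets of 57152 bits: 0.975 packets.

0.975 packets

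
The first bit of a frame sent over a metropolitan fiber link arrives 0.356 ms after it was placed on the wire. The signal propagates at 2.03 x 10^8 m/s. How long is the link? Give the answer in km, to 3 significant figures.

d = s × t_prop = 2.03e+08 × 0.000356 = 72.3 km.

72.3 km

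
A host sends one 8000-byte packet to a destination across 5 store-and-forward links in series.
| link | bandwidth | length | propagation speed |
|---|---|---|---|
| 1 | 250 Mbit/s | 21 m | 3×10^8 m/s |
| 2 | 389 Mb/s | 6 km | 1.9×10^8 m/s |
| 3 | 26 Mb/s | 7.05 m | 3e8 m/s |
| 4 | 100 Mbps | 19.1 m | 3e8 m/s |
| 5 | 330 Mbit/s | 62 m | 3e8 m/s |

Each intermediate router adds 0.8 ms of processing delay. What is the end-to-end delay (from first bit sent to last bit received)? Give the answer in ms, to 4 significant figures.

L = 8000 × 8 = 64000 bits.
Transmission delays (L/R per hop): 0.256, 0.164524, 2.46154, 0.64, 0.193939 ms; sum = 3.716 ms.
Propagation delays (d/s per hop): 7e-05, 0.0315789, 2.35e-05, 6.36667e-05, 0.000206667 ms; sum = 0.0319428 ms.
Processing at 4 router(s): 4 × 0.8 ms = 3.2 ms.
End-to-end = 6.948 ms.

6.948 ms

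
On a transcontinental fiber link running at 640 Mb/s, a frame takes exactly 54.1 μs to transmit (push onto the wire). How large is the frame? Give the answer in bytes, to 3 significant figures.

L = R × t_tx = 640000000 b/s × 5.41e-05 s = 34624 bits.
In bytes: 34624 / 8 = 4330 bytes.

4330 bytes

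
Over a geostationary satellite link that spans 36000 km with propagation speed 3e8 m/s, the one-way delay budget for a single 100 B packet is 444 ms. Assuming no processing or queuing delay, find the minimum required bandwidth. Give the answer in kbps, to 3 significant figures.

2.47 kbps

L = 800 bits.
Propagation delay = 36000000 / 300000000 = 120 ms.
Transmission budget = 444 − 120 = 324 ms.
R ≥ L / t_tx = 800 bits / 0.324 s = 2.47 kbps.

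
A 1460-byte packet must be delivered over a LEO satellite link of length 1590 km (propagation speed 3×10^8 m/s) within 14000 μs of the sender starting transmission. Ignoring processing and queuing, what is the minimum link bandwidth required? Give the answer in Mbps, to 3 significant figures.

L = 11680 bits.
Propagation delay = 1590000 / 300000000 = 5300 μs.
Transmission budget = 14000 − 5300 = 8700 μs.
R ≥ L / t_tx = 11680 bits / 0.0087 s = 1.34 Mbps.

1.34 Mbps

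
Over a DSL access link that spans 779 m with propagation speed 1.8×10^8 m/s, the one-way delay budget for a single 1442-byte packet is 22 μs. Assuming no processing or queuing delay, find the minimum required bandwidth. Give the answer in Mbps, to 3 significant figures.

L = 11536 bits.
Propagation delay = 779 / 180000000 = 4.32778 μs.
Transmission budget = 22 − 4.32778 = 17.6722 μs.
R ≥ L / t_tx = 11536 bits / 1.76722e-05 s = 653 Mbps.

653 Mbps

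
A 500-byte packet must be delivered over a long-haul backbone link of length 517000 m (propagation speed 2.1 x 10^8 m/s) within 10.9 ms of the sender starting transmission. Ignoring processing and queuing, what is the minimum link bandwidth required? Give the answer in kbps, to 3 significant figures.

474 kbps

L = 4000 bits.
Propagation delay = 517000 / 210000000 = 2.4619 ms.
Transmission budget = 10.9 − 2.4619 = 8.4381 ms.
R ≥ L / t_tx = 4000 bits / 0.0084381 s = 474 kbps.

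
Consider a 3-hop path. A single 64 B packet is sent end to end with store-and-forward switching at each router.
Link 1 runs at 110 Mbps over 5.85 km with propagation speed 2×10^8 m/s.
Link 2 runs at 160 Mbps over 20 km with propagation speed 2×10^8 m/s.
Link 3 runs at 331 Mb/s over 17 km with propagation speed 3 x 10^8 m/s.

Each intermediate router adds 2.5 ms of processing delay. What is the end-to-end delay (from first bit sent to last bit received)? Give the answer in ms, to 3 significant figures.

L = 64 × 8 = 512 bits.
Transmission delays (L/R per hop): 0.00465455, 0.0032, 0.00154683 ms; sum = 0.00940137 ms.
Propagation delays (d/s per hop): 0.02925, 0.1, 0.0566667 ms; sum = 0.185917 ms.
Processing at 2 router(s): 2 × 2.5 ms = 5 ms.
End-to-end = 5.20 ms.

5.20 ms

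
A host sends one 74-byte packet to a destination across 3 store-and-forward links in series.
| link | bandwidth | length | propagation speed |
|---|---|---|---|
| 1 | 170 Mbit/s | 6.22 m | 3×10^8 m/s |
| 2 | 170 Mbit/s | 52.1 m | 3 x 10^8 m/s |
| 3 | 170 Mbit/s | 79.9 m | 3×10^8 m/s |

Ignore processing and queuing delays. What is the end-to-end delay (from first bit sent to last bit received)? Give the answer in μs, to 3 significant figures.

L = 74 × 8 = 592 bits.
Transmission delay per hop = L/R = 592/170000000 = 3.48235 μs; 3 hops → 10.4471 μs.
Propagation delays (d/s per hop): 0.0207333, 0.173667, 0.266333 μs; sum = 0.460733 μs.
End-to-end = 10.9 μs.

10.9 μs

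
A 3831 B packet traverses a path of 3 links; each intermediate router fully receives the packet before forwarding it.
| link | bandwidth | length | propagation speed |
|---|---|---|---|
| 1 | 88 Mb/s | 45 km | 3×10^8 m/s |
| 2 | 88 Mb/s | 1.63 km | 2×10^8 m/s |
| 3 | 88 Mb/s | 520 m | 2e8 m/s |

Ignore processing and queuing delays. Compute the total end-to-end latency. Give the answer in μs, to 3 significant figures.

L = 3831 × 8 = 30648 bits.
Transmission delay per hop = L/R = 30648/88000000 = 348.273 μs; 3 hops → 1044.82 μs.
Propagation delays (d/s per hop): 150, 8.15, 2.6 μs; sum = 160.75 μs.
End-to-end = 1210 μs.

1210 μs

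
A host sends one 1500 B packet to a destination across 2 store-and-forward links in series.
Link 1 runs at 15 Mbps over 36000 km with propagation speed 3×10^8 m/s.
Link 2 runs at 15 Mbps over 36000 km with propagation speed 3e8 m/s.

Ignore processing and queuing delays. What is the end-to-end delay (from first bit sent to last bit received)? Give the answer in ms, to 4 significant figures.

L = 1500 × 8 = 12000 bits.
Transmission delay per hop = L/R = 12000/15000000 = 0.8 ms; 2 hops → 1.6 ms.
Propagation delays (d/s per hop): 120, 120 ms; sum = 240 ms.
End-to-end = 241.6 ms.

241.6 ms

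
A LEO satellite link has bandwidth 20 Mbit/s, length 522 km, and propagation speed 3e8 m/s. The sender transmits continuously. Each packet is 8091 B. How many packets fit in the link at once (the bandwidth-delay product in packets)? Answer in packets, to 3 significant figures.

0.538 packets

Propagation delay = 522000 / 300000000 = 0.00174 s.
BDP = R × t_prop = 20000000 × 0.00174 = 34800 bits.
In packets of 64728 bits: 0.538 packets.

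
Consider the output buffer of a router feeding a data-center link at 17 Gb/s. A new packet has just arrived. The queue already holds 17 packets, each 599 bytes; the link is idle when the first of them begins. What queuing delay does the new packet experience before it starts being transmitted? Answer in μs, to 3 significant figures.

Each queued packet: L/R = 4792/17000000000 = 0.281882 μs.
17 queued → 4.792 μs.
Queuing delay = 4.79 μs.

4.79 μs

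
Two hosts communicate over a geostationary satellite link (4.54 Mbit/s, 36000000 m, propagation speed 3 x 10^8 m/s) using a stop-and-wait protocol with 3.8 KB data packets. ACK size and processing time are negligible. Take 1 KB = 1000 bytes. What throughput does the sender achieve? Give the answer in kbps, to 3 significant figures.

t_tx = L/R = 30400/4540000 = 0.00669604 s.
t_prop = 36000000/300000000 = 0.12 s; RTT = 0.24 s.
Cycle = t_tx + RTT = 0.246696 s.
Throughput = L / cycle = 30400 / 0.246696 = 123 kbps.

123 kbps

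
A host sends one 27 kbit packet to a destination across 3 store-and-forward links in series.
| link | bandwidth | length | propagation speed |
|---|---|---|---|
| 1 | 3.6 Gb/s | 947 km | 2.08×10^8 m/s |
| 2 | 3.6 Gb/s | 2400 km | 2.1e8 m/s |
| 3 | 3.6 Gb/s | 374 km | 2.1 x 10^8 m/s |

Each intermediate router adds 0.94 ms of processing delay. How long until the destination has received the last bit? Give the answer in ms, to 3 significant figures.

L = 27000 bits.
Transmission delay per hop = L/R = 27000/3600000000 = 0.0075 ms; 3 hops → 0.0225 ms.
Propagation delays (d/s per hop): 4.55288, 11.4286, 1.78095 ms; sum = 17.7624 ms.
Processing at 2 router(s): 2 × 0.94 ms = 1.88 ms.
End-to-end = 19.7 ms.

19.7 ms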